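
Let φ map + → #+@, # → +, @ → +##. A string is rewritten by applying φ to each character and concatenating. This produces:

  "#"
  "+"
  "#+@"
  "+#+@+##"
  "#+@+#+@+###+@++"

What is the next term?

Applying the rule to each of the 15 symbols of #+@+#+@+###+@++ gives the pieces + #+@ +## #+@ + #+@ +## #+@ + + + #+@ +## #+@ #+@, which concatenate to the answer.

+#+@+###+@+#+@+###+@+++#+@+###+@#+@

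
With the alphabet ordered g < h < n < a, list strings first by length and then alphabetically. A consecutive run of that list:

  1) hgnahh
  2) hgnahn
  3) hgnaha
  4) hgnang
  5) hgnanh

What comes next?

Find the rightmost character of hgnanh below a, bump it to the next letter, and reset everything to its right to g.

hgnann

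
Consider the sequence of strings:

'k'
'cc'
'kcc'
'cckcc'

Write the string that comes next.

This is a Fibonacci-style word recurrence s(k) = s(k−2)·s(k−1): e.g. k·cc = kcc.
Continuing: kcc · cckcc gives term 5.

kcccckcc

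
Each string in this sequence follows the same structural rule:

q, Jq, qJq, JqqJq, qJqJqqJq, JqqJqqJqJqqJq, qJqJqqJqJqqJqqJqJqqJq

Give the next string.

Each term (from the third on) is the two preceding terms concatenated in order: term 3 = q·Jq = qJq.
So term 8 is JqqJqqJqJqqJq·qJqJqqJqJqqJqqJqJqqJq.

JqqJqqJqJqqJqqJqJqqJqJqqJqqJqJqqJq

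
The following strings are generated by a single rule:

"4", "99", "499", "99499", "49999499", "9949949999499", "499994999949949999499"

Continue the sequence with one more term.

Each term (from the third on) is the two preceding terms concatenated in order: term 3 = 4·99 = 499.
So term 8 is 9949949999499·499994999949949999499.

9949949999499499994999949949999499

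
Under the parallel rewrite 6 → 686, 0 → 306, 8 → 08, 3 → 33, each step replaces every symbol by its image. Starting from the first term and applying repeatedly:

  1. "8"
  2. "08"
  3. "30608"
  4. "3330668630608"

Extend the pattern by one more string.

Replace each of the 13 characters of 3330668630608 in place — 33 33 33 306 686 686 08 686 33 306 686 306 08 — and concatenate.

333333306686686086863330668630608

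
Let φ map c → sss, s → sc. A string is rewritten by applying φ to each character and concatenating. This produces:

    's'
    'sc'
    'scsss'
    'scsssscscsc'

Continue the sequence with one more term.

scsssscscscscsssscsssscsss

Expanding scsssscscsc: s→sc, c→sss, s→sc, s→sc, s→sc, s→sc, c→sss, s→sc, c→sss, s→sc, c→sss. Concatenated: sc sss sc sc sc sc sss sc sss sc sss.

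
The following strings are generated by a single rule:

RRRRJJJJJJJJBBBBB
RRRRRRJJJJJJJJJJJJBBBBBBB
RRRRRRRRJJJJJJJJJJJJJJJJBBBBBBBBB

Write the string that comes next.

RRRRRRRRRRJJJJJJJJJJJJJJJJJJJJBBBBBBBBBBB

Each string has the form R^{2n} J^{4n} B^{2n+1}, where the shown terms are n = 2, 3, 4.
Setting n = 5 gives 10, 20, 11 characters in each block.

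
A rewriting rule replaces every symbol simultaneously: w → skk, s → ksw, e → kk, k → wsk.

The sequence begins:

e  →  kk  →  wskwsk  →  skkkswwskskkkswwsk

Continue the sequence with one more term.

kswwskwskwskkswskkskkkswwskkswwskwskwskkswskkskkkswwsk

φ(skkkswwskskkkswwsk) expands symbol-by-symbol to ksw wsk wsk wsk ksw skk skk ksw wsk ksw wsk wsk wsk ksw skk skk ksw wsk; joining the 18 pieces gives the next term.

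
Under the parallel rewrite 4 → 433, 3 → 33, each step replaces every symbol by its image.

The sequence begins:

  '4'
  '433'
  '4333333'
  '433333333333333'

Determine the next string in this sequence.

4333333333333333333333333333333

φ(433333333333333) expands symbol-by-symbol to 433 33 33 33 33 33 33 33 33 33 33 33 33 33 33; joining the 15 pieces gives the next term.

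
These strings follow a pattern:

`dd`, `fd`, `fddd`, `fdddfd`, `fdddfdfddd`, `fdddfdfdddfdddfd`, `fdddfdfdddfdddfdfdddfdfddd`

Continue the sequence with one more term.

This is a Fibonacci-style word recurrence s(k) = s(k−1)·s(k−2): e.g. fd·dd = fddd.
The next term joins fdddfdfdddfdddfdfdddfdfddd and fdddfdfdddfdddfd.

fdddfdfdddfdddfdfdddfdfdddfdddfdfdddfdddfd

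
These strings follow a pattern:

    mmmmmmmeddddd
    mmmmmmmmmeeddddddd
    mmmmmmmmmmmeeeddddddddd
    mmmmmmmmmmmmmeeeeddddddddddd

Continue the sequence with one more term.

mmmmmmmmmmmmmmmeeeeeddddddddddddd

The n-th term is 2n+1 m's then n-2 e's then 2n-1 d's, where the shown terms are n = 3, 4, 5, 6.
Setting n = 7 gives 15, 5, 13 characters in each block.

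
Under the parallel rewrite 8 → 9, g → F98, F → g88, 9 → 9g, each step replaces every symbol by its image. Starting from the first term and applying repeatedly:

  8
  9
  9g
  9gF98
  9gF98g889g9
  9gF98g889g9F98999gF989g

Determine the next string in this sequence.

Applying the rule to each of the 23 symbols of 9gF98g889g9F98999gF989g gives the pieces 9g F98 g88 9g 9 F98 9 9 9g F98 9g g88 9g 9 9g 9g 9g F98 g88 9g 9 9g F98, which concatenate to the answer.

9gF98g889g9F98999gF989gg889g99g9g9gF98g889g99gF98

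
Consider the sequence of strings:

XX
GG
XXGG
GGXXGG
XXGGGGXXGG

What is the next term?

GGXXGGXXGGGGXXGG

From term 3 onward, concatenate the second-to-last term with the last: XX·GG = XXGG, GG·XXGG = GGXXGG, …
So term 6 is GGXXGG·XXGGGGXXGG.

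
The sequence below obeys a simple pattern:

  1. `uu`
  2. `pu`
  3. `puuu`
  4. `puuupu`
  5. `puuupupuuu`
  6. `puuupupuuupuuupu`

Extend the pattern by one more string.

From term 3 onward, concatenate the last term with the second-to-last: pu·uu = puuu, puuu·pu = puuupu, …
So term 7 is puuupupuuupuuupu·puuupupuuu.

puuupupuuupuuupupuuupupuuu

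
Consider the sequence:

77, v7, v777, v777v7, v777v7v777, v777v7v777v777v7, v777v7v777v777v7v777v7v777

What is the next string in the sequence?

v777v7v777v777v7v777v7v777v777v7v777v777v7

Each term (from the third on) is the previous term followed by the one before it: term 3 = v7·77 = v777.
Continuing: v777v7v777v777v7v777v7v777 · v777v7v777v777v7 gives term 8.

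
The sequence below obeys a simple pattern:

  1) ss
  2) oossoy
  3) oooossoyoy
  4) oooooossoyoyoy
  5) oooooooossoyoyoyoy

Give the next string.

Each term wraps the previous one in oo on the left and oy on the right.
Applying this once more to oooooooossoyoyoyoy:

oooooooooossoyoyoyoyoy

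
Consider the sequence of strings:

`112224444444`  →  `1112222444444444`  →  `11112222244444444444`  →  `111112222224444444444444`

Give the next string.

1111112222222444444444444444

The n-th term is n-1 1's then n 2's then 2n+1 4's, where the shown terms are n = 3, 4, 5, 6.
For the next term, n = 7, so the run lengths are 6, 7, 15.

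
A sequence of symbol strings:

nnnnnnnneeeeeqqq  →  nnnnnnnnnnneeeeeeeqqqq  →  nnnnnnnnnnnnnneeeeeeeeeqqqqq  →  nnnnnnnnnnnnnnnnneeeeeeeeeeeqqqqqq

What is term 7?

Each string has the form n^{3n-1} e^{2n-1} q^{n}, where the shown terms are n = 3, 4, 5, 6.
At n = 9 the blocks have lengths 26, 17, 9.

nnnnnnnnnnnnnnnnnnnnnnnnnneeeeeeeeeeeeeeeeeqqqqqqqqq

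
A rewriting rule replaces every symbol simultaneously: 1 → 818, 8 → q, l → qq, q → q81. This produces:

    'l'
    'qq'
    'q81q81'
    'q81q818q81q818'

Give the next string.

Rewriting the 14 symbols of q81q818q81q818 one by one yields q81 q 818 q81 q 818 q q81 q 818 q81 q 818 q; concatenated:

q81q818q81q818qq81q818q81q818q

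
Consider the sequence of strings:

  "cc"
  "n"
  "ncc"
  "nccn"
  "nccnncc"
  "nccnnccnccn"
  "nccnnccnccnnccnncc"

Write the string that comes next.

From term 3 onward, concatenate the last term with the second-to-last: n·cc = ncc, ncc·n = nccn, …
Continuing: nccnnccnccnnccnncc · nccnnccnccn gives term 8.

nccnnccnccnnccnnccnccnnccnccn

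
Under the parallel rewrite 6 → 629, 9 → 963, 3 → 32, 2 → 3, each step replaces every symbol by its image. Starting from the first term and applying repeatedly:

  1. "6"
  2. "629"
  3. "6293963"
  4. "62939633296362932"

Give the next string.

Rewriting the 17 symbols of 62939633296362932 one by one yields 629 3 963 32 963 629 32 32 3 963 629 32 629 3 963 32 3; concatenated:

62939633296362932323963629326293963323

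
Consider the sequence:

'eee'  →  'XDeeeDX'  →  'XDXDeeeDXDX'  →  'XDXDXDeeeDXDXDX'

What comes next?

s(k+1) = XD·s(k)·DX, so each term gains XD as a prefix and DX as a suffix.
Applying this once more to XDXDXDeeeDXDXDX:

XDXDXDXDeeeDXDXDXDX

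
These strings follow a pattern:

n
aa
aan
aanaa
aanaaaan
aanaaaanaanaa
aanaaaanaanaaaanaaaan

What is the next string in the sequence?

From term 3 onward, concatenate the last term with the second-to-last: aa·n = aan, aan·aa = aanaa, …
So term 8 is aanaaaanaanaaaanaaaan·aanaaaanaanaa.

aanaaaanaanaaaanaaaanaanaaaanaanaa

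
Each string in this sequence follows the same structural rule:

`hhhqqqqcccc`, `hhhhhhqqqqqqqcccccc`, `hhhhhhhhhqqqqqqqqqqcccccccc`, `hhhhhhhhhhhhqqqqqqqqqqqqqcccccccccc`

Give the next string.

hhhhhhhhhhhhhhhqqqqqqqqqqqqqqqqcccccccccccc

Each string has the form h^{3n} q^{3n+1} c^{2n+2} (n = 1, 2, …).
At n = 5 the blocks have lengths 15, 16, 12.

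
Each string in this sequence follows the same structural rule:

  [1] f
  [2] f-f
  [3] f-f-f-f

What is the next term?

Each string is two copies of the previous one joined by '-'.
So the next term is two copies of f-f-f-f with '-' between the halves.

f-f-f-f-f-f-f-f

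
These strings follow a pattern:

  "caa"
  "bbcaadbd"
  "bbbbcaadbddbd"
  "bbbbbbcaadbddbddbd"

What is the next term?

Every step adds bb to the front and dbd to the end of the previous string.
Applying this once more to bbbbbbcaadbddbddbd:

bbbbbbbbcaadbddbddbddbd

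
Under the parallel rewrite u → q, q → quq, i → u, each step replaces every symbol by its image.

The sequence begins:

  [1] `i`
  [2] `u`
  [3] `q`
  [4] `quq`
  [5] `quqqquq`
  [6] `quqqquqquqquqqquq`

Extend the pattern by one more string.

quqqquqquqquqqquqquqqquqquqqquqquqquqqquq

φ(quqqquqquqquqqquq) expands symbol-by-symbol to quq q quq quq quq q quq quq q quq quq q quq quq quq q quq; joining the 17 pieces gives the next term.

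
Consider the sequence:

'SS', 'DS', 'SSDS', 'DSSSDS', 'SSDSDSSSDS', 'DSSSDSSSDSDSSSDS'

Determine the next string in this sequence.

SSDSDSSSDSDSSSDSSSDSDSSSDS

This is a Fibonacci-style word recurrence s(k) = s(k−2)·s(k−1): e.g. SS·DS = SSDS.
Continuing: SSDSDSSSDS · DSSSDSSSDSDSSSDS gives term 7.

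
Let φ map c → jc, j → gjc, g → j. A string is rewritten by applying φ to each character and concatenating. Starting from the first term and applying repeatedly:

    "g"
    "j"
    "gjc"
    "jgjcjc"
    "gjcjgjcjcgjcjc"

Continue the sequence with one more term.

Rewriting the 14 symbols of gjcjgjcjcgjcjc one by one yields j gjc jc gjc j gjc jc gjc jc j gjc jc gjc jc; concatenated:

jgjcjcgjcjgjcjcgjcjcjgjcjcgjcjc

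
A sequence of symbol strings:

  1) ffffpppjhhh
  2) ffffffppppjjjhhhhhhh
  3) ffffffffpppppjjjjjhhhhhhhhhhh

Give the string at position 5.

ffffffffffffpppppppjjjjjjjjjhhhhhhhhhhhhhhhhhhh

Reading off run lengths: f runs 4, 6, 8; p runs 3, 4, 5; j runs 1, 3, 5; h runs 3, 7, 11 — each is linear in n (n = 1, 2, …).
For term 5, n = 5, so the run lengths are 12, 7, 9, 19.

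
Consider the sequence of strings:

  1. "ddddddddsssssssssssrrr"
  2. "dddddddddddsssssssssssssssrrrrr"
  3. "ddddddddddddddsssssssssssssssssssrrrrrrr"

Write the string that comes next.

The n-th term is 3n+2 d's then 4n+3 s's then 2n-1 r's, where the shown terms are n = 2, 3, 4.
For the next term, n = 5, so the run lengths are 17, 23, 9.

dddddddddddddddddsssssssssssssssssssssssrrrrrrrrr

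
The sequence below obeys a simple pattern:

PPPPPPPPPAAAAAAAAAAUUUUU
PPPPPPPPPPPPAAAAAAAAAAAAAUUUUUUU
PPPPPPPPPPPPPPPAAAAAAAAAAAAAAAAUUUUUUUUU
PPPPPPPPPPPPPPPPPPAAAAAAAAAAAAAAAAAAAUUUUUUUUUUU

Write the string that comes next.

PPPPPPPPPPPPPPPPPPPPPAAAAAAAAAAAAAAAAAAAAAAUUUUUUUUUUUUU

The n-th term is 3n P's then 3n+1 A's then 2n-1 U's, where the shown terms are n = 3, 4, 5, 6.
For the next term, n = 7, so the run lengths are 21, 22, 13.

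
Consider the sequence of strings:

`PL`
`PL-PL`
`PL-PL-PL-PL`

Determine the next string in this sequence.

Every step duplicates the string with '-' between the halves.
Doubling PL-PL-PL-PL with '-' between the halves:

PL-PL-PL-PL-PL-PL-PL-PL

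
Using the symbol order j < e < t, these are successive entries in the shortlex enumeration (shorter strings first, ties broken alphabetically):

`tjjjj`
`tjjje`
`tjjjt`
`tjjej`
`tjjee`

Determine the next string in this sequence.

tjjet

Find the rightmost character of tjjee below t, bump it to the next letter, and reset everything to its right to j.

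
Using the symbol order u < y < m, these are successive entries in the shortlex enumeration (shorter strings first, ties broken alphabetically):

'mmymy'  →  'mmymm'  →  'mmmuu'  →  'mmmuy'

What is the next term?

mmmum

The successor of mmmuy increments the rightmost position that isn't already m and resets every position after it to u.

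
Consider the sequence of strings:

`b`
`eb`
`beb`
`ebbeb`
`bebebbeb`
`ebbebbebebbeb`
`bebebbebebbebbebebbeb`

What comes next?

ebbebbebebbebbebebbebebbebbebebbeb

From term 3 onward, concatenate the second-to-last term with the last: b·eb = beb, eb·beb = ebbeb, …
The next term joins ebbebbebebbeb and bebebbebebbebbebebbeb.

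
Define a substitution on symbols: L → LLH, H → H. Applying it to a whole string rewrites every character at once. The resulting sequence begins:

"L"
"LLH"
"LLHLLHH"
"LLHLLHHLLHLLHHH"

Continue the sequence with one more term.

φ(LLHLLHHLLHLLHHH) expands symbol-by-symbol to LLH LLH H LLH LLH H H LLH LLH H LLH LLH H H H; joining the 15 pieces gives the next term.

LLHLLHHLLHLLHHHLLHLLHHLLHLLHHHH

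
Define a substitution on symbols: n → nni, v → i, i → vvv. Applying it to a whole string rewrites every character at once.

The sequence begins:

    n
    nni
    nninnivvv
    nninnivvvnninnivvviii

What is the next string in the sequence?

Rewriting the 21 symbols of nninnivvvnninnivvviii one by one yields nni nni vvv nni nni vvv i i i nni nni vvv nni nni vvv i i i vvv vvv vvv; concatenated:

nninnivvvnninnivvviiinninnivvvnninnivvviiivvvvvvvvv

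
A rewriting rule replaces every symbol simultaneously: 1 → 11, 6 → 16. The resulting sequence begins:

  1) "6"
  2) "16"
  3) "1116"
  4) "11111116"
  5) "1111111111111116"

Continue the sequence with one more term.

φ(1111111111111116) expands symbol-by-symbol to 11 11 11 11 11 11 11 11 11 11 11 11 11 11 11 16; joining the 16 pieces gives the next term.

11111111111111111111111111111116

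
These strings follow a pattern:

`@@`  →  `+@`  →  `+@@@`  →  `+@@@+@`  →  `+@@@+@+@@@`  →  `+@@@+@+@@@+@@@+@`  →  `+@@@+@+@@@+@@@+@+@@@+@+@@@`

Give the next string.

+@@@+@+@@@+@@@+@+@@@+@+@@@+@@@+@+@@@+@@@+@

From term 3 onward, concatenate the last term with the second-to-last: +@·@@ = +@@@, +@@@·+@ = +@@@+@, …
The next term joins +@@@+@+@@@+@@@+@+@@@+@+@@@ and +@@@+@+@@@+@@@+@.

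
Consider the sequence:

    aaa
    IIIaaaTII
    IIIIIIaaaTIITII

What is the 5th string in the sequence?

IIIIIIIIIIIIaaaTIITIITIITII

Each term wraps the previous one in III on the left and TII on the right.
From IIIIIIaaaTIITII, 2 further steps: IIIIIIaaaTIITII → IIIIIIIIIaaaTIITIITII → (answer).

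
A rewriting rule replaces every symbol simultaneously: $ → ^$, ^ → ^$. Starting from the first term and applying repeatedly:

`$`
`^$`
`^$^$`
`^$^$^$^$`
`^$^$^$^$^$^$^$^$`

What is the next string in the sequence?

Replace each of the 16 characters of ^$^$^$^$^$^$^$^$ in place — ^$ ^$ ^$ ^$ ^$ ^$ ^$ ^$ ^$ ^$ ^$ ^$ ^$ ^$ ^$ ^$ — and concatenate.

^$^$^$^$^$^$^$^$^$^$^$^$^$^$^$^$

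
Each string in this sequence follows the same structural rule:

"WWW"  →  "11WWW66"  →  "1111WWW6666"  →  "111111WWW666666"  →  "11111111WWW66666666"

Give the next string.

Each term wraps the previous one in 11 on the left and 66 on the right.
Applying this once more to 11111111WWW66666666:

1111111111WWW6666666666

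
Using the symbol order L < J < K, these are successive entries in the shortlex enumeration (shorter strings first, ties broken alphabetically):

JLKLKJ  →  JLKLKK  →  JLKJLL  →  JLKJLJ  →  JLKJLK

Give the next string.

Find the rightmost character of JLKJLK below K, bump it to the next letter, and reset everything to its right to L.

JLKJJL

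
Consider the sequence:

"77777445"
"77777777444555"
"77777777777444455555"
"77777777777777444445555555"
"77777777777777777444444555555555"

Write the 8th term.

Reading off run lengths: 7 runs 5, 8, 11, 14, 17; 4 runs 2, 3, 4, 5, 6; 5 runs 1, 3, 5, 7, 9 — each is linear in n (n = 1, 2, …).
For term 8, n = 8, so the run lengths are 26, 9, 15.

77777777777777777777777777444444444555555555555555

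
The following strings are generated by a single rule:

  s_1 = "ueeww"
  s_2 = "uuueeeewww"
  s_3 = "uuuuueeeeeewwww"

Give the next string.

uuuuuuueeeeeeeewwwww

Term n consists of 2n-1 u's, followed by 2n e's, followed by n+1 w's (n = 1, 2, …).
At n = 4 the blocks have lengths 7, 8, 5.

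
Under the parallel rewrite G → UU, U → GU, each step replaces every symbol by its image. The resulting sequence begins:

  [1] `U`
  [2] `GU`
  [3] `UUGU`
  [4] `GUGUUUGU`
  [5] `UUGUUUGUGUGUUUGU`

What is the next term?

Replace each of the 16 characters of UUGUUUGUGUGUUUGU in place — GU GU UU GU GU GU UU GU UU GU UU GU GU GU UU GU — and concatenate.

GUGUUUGUGUGUUUGUUUGUUUGUGUGUUUGU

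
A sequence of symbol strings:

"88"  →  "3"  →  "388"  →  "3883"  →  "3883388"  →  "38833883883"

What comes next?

388338838833883388

This is a Fibonacci-style word recurrence s(k) = s(k−1)·s(k−2): e.g. 3·88 = 388.
The next term joins 38833883883 and 3883388.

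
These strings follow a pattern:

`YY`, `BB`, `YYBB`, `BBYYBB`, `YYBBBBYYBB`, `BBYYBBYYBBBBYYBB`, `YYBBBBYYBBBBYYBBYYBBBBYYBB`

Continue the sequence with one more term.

From term 3 onward, concatenate the second-to-last term with the last: YY·BB = YYBB, BB·YYBB = BBYYBB, …
The next term joins BBYYBBYYBBBBYYBB and YYBBBBYYBBBBYYBBYYBBBBYYBB.

BBYYBBYYBBBBYYBBYYBBBBYYBBBBYYBBYYBBBBYYBB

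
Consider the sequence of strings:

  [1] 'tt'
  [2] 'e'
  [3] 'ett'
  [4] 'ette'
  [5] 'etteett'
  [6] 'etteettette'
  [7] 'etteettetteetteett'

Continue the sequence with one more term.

From term 3 onward, concatenate the last term with the second-to-last: e·tt = ett, ett·e = ette, …
So term 8 is etteettetteetteett·etteettette.

etteettetteetteettetteettette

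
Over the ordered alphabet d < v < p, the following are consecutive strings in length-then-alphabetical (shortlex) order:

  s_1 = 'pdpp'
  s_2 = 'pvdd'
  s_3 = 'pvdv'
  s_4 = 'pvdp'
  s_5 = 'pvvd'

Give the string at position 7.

Continuing the enumeration 2 steps past pvvd: pvvd → pvvv → (answer).

pvvp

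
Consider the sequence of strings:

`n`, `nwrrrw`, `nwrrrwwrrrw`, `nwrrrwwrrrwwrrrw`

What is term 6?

nwrrrwwrrrwwrrrwwrrrwwrrrw

Each term is the previous one with wrrrw appended.
From nwrrrwwrrrwwrrrw, 2 further steps: nwrrrwwrrrwwrrrw → nwrrrwwrrrwwrrrwwrrrw → (answer).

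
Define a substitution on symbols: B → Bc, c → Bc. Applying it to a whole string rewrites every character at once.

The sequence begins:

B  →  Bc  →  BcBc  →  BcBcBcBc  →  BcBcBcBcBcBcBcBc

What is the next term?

BcBcBcBcBcBcBcBcBcBcBcBcBcBcBcBc

Replace each of the 16 characters of BcBcBcBcBcBcBcBc in place — Bc Bc Bc Bc Bc Bc Bc Bc Bc Bc Bc Bc Bc Bc Bc Bc — and concatenate.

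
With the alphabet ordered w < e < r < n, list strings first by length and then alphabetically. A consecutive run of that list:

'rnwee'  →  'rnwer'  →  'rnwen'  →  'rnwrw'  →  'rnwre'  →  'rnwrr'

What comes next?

Treat rnwrr as a base-4 numeral over the given alphabet and add one, carrying through any trailing n's.

rnwrn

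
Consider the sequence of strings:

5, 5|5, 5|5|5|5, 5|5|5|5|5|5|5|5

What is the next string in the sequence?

Each string is two copies of the previous one joined by '|'.
Doubling 5|5|5|5|5|5|5|5 with '|' between the halves:

5|5|5|5|5|5|5|5|5|5|5|5|5|5|5|5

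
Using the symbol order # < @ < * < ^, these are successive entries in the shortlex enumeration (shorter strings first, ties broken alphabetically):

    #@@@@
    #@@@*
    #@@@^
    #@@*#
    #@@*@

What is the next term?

The successor of #@@*@ increments the rightmost position that isn't already ^ and resets every position after it to #.

#@@**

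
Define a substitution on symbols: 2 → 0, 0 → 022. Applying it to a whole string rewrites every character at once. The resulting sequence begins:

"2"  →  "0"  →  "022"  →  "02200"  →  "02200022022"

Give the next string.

Rewriting each symbol of 02200022022: 0→022, 2→0, 2→0, 0→022, 0→022, 0→022, 2→0, 2→0, 0→022, 2→0, 2→0, which concatenates to 022 0 0 022 022 022 0 0 022 0 0.

022000220220220002200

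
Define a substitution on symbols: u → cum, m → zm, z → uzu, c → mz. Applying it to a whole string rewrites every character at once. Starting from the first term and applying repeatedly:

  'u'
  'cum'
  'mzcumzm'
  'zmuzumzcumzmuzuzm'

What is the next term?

Rewriting the 17 symbols of zmuzumzcumzmuzuzm one by one yields uzu zm cum uzu cum zm uzu mz cum zm uzu zm cum uzu cum uzu zm; concatenated:

uzuzmcumuzucumzmuzumzcumzmuzuzmcumuzucumuzuzm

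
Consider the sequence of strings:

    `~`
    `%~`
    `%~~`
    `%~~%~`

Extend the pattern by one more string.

From term 3 onward, concatenate the last term with the second-to-last: %~·~ = %~~, %~~·%~ = %~~%~, …
Continuing: %~~%~ · %~~ gives term 5.

%~~%~%~~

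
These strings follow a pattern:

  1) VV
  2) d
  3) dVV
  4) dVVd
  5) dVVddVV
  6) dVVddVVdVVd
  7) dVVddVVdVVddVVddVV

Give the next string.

From term 3 onward, concatenate the last term with the second-to-last: d·VV = dVV, dVV·d = dVVd, …
Continuing: dVVddVVdVVddVVddVV · dVVddVVdVVd gives term 8.

dVVddVVdVVddVVddVVdVVddVVdVVd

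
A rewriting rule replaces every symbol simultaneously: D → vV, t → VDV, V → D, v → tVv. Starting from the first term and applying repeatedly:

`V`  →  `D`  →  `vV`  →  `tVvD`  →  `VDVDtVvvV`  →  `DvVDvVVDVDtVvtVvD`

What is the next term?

φ(DvVDvVVDVDtVvtVvD) expands symbol-by-symbol to vV tVv D vV tVv D D vV D vV VDV D tVv VDV D tVv vV; joining the 17 pieces gives the next term.

vVtVvDvVtVvDDvVDvVVDVDtVvVDVDtVvvV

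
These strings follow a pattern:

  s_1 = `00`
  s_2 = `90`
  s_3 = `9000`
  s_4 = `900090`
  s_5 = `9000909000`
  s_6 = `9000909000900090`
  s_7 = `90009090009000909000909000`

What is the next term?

This is a Fibonacci-style word recurrence s(k) = s(k−1)·s(k−2): e.g. 90·00 = 9000.
So term 8 is 90009090009000909000909000·9000909000900090.

900090900090009090009090009000909000900090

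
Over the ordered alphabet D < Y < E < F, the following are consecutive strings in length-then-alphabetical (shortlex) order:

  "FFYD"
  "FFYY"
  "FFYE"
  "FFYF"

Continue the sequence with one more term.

FFED

Find the rightmost character of FFYF below F, bump it to the next letter, and reset everything to its right to D.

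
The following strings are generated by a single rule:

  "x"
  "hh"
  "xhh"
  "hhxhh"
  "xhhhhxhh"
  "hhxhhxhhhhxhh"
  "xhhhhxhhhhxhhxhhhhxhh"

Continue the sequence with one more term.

From term 3 onward, concatenate the second-to-last term with the last: x·hh = xhh, hh·xhh = hhxhh, …
The next term joins hhxhhxhhhhxhh and xhhhhxhhhhxhhxhhhhxhh.

hhxhhxhhhhxhhxhhhhxhhhhxhhxhhhhxhh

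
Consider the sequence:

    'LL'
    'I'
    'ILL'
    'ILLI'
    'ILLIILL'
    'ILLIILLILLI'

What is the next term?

This is a Fibonacci-style word recurrence s(k) = s(k−1)·s(k−2): e.g. I·LL = ILL.
Continuing: ILLIILLILLI · ILLIILL gives term 7.

ILLIILLILLIILLIILL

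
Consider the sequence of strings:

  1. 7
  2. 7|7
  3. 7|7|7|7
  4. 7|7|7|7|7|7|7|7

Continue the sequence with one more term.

s(k+1) = s(k)·|·s(k) — each term doubles the last with '|' between the halves.
Doubling 7|7|7|7|7|7|7|7 with '|' between the halves:

7|7|7|7|7|7|7|7|7|7|7|7|7|7|7|7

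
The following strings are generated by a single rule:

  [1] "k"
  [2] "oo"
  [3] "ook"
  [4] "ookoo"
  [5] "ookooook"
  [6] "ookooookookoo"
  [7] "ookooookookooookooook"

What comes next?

This is a Fibonacci-style word recurrence s(k) = s(k−1)·s(k−2): e.g. oo·k = ook.
So term 8 is ookooookookooookooook·ookooookookoo.

ookooookookooookooookookooookookoo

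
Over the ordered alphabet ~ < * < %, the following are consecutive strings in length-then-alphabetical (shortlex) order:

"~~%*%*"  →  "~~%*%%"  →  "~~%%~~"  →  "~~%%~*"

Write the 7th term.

Stepping forward 3 times from ~~%%~*: ~~%%~* → ~~%%~% → ~~%%*~, then the target.

~~%%**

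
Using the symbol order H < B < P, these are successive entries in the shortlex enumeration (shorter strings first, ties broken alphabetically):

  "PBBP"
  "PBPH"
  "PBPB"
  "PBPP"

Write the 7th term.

Continuing the enumeration 3 steps past PBPP: PBPP → PPHH → PPHB → (answer).

PPHP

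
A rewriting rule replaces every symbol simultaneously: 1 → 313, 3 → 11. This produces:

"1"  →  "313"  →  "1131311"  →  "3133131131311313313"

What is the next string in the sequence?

11313111131311313313113131131331311313111131311

Applying the rule to each of the 19 symbols of 3133131131311313313 gives the pieces 11 313 11 11 313 11 313 313 11 313 11 313 313 11 313 11 11 313 11, which concatenate to the answer.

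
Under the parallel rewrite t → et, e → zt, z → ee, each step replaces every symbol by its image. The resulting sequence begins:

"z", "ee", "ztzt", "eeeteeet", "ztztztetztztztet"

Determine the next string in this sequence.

eeeteeeteeetzteteeeteeeteeetztet

Applying the rule to each of the 16 symbols of ztztztetztztztet gives the pieces ee et ee et ee et zt et ee et ee et ee et zt et, which concatenate to the answer.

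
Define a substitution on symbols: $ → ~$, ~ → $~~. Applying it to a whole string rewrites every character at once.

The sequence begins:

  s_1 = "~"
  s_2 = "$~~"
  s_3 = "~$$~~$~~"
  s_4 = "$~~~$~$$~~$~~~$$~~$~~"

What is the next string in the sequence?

Rewriting the 21 symbols of $~~~$~$$~~$~~~$$~~$~~ one by one yields ~$ $~~ $~~ $~~ ~$ $~~ ~$ ~$ $~~ $~~ ~$ $~~ $~~ $~~ ~$ ~$ $~~ $~~ ~$ $~~ $~~; concatenated:

~$$~~$~~$~~~$$~~~$~$$~~$~~~$$~~$~~$~~~$~$$~~$~~~$$~~$~~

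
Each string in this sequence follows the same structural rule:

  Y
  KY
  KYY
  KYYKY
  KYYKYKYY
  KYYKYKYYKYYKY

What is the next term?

KYYKYKYYKYYKYKYYKYKYY

This is a Fibonacci-style word recurrence s(k) = s(k−1)·s(k−2): e.g. KY·Y = KYY.
The next term joins KYYKYKYYKYYKY and KYYKYKYY.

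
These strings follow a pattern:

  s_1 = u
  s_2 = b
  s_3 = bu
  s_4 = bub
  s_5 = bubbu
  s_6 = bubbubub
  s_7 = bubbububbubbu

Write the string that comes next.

bubbububbubbububbubub

Each term (from the third on) is the previous term followed by the one before it: term 3 = b·u = bu.
Continuing: bubbububbubbu · bubbubub gives term 8.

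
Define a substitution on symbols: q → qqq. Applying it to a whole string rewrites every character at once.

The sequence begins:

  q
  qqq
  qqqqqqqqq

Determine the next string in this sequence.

Apply φ to qqqqqqqqq symbol by symbol: q→qqq, q→qqq, q→qqq, q→qqq, q→qqq, q→qqq, q→qqq, q→qqq, q→qqq; joined: qqq qqq qqq qqq qqq qqq qqq qqq qqq.

qqqqqqqqqqqqqqqqqqqqqqqqqqq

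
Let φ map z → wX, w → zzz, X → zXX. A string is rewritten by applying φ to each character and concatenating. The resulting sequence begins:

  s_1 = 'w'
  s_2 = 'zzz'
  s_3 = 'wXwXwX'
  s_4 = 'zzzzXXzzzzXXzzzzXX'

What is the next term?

Applying the rule to each of the 18 symbols of zzzzXXzzzzXXzzzzXX gives the pieces wX wX wX wX zXX zXX wX wX wX wX zXX zXX wX wX wX wX zXX zXX, which concatenate to the answer.

wXwXwXwXzXXzXXwXwXwXwXzXXzXXwXwXwXwXzXXzXX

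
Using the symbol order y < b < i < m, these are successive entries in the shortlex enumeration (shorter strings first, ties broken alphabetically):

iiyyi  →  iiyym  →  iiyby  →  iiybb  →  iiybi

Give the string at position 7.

iiyiy

Stepping forward 2 times from iiybi: iiybi → iiybm, then the target.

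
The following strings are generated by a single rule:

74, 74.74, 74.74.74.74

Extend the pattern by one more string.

s(k+1) = s(k)·.·s(k) — each term doubles the last with '.' between the halves.
So the next term is two copies of 74.74.74.74 with '.' between the halves.

74.74.74.74.74.74.74.74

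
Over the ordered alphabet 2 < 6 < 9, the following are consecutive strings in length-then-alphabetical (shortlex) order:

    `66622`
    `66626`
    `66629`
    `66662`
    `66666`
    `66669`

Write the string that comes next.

Find the rightmost character of 66669 below 9, bump it to the next letter, and reset everything to its right to 2.

66692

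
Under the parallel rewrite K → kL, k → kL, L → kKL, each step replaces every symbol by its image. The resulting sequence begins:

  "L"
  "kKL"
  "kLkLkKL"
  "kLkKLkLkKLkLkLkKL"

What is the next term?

φ(kLkKLkLkKLkLkLkKL) expands symbol-by-symbol to kL kKL kL kL kKL kL kKL kL kL kKL kL kKL kL kKL kL kL kKL; joining the 17 pieces gives the next term.

kLkKLkLkLkKLkLkKLkLkLkKLkLkKLkLkKLkLkLkKL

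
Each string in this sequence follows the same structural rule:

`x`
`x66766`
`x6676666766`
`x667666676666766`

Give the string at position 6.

Each term is the previous one with 66766 appended.
From x667666676666766, 2 further steps: x667666676666766 → x66766667666676666766 → (answer).

x6676666766667666676666766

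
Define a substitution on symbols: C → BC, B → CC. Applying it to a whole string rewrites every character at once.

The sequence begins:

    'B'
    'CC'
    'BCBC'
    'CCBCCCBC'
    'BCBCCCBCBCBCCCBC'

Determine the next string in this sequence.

CCBCCCBCBCBCCCBCCCBCCCBCBCBCCCBC

Applying the rule to each of the 16 symbols of BCBCCCBCBCBCCCBC gives the pieces CC BC CC BC BC BC CC BC CC BC CC BC BC BC CC BC, which concatenate to the answer.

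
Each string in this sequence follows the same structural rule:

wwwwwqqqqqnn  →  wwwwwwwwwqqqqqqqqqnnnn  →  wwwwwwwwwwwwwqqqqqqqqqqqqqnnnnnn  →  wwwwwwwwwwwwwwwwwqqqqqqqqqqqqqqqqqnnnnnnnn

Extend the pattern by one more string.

Term n consists of 4n+1 w's, followed by 4n+1 q's, followed by 2n n's (n = 1, 2, …).
At n = 5 the blocks have lengths 21, 21, 10.

wwwwwwwwwwwwwwwwwwwwwqqqqqqqqqqqqqqqqqqqqqnnnnnnnnnn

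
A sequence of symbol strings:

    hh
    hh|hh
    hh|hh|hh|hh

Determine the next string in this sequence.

Each string is two copies of the previous one joined by '|'.
Doubling hh|hh|hh|hh with '|' between the halves:

hh|hh|hh|hh|hh|hh|hh|hh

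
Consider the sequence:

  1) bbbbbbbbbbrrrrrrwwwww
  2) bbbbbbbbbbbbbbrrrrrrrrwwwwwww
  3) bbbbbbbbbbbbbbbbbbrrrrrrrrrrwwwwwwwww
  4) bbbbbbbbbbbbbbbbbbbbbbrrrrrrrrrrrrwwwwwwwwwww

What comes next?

The n-th term is 4n+2 b's then 2n+2 r's then 2n+1 w's, where the shown terms are n = 2, 3, 4, 5.
Setting n = 6 gives 26, 14, 13 characters in each block.

bbbbbbbbbbbbbbbbbbbbbbbbbbrrrrrrrrrrrrrrwwwwwwwwwwwww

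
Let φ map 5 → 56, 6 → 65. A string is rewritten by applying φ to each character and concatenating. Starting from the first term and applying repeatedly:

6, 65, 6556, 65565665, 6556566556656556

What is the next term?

65565665566565565665655665565665

Applying the rule to each of the 16 symbols of 6556566556656556 gives the pieces 65 56 56 65 56 65 65 56 56 65 65 56 65 56 56 65, which concatenate to the answer.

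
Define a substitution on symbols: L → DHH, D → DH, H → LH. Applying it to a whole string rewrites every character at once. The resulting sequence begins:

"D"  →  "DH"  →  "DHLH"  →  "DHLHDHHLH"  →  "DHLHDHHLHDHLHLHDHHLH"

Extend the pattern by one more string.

Rewriting the 20 symbols of DHLHDHHLHDHLHLHDHHLH one by one yields DH LH DHH LH DH LH LH DHH LH DH LH DHH LH DHH LH DH LH LH DHH LH; concatenated:

DHLHDHHLHDHLHLHDHHLHDHLHDHHLHDHHLHDHLHLHDHHLH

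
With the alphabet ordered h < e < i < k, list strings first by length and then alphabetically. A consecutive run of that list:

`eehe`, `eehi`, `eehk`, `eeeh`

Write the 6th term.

eeei

Stepping forward 2 times from eeeh: eeeh → eeee, then the target.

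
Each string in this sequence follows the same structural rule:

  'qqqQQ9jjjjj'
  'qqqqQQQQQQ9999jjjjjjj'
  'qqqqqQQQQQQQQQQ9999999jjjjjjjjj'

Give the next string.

The n-th term is n+2 q's then 4n-2 Q's then 3n-2 9's then 2n+3 j's (n = 1, 2, …).
At n = 4 the blocks have lengths 6, 14, 10, 11.

qqqqqqQQQQQQQQQQQQQQ9999999999jjjjjjjjjjj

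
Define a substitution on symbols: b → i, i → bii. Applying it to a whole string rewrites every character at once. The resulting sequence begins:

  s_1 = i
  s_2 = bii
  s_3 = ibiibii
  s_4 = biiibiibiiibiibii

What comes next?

Rewriting the 17 symbols of biiibiibiiibiibii one by one yields i bii bii bii i bii bii i bii bii bii i bii bii i bii bii; concatenated:

ibiibiibiiibiibiiibiibiibiiibiibiiibiibii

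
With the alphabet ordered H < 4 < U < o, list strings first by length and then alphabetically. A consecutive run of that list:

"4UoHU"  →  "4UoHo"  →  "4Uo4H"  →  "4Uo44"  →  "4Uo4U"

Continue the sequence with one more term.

4Uo4o

The successor of 4Uo4U increments the rightmost position that isn't already o and resets every position after it to H.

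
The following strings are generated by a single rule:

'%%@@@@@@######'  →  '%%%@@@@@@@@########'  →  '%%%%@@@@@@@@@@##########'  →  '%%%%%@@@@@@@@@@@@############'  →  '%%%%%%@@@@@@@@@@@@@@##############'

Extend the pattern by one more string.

%%%%%%%@@@@@@@@@@@@@@@@################

Each string has the form %^{n} @^{2n+2} #^{2n+2}, where the shown terms are n = 2, 3, 4, 5, 6.
Setting n = 7 gives 7, 16, 16 characters in each block.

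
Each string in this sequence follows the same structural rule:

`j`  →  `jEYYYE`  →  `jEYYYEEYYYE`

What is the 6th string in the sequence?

jEYYYEEYYYEEYYYEEYYYEEYYYE

Each term is the previous one with EYYYE appended.
From jEYYYEEYYYE, 3 further steps: jEYYYEEYYYE → jEYYYEEYYYEEYYYE → jEYYYEEYYYEEYYYEEYYYE → (answer).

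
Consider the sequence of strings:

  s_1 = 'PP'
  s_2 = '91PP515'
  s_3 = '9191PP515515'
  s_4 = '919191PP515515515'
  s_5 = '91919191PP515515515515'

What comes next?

Every step adds 91 to the front and 515 to the end of the previous string.
So the next term is 91·91919191PP515515515515·515.

9191919191PP515515515515515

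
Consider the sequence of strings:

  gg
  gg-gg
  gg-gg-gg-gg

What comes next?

s(k+1) = s(k)·-·s(k) — each term doubles the last with '-' between the halves.
So the next term is two copies of gg-gg-gg-gg with '-' between the halves.

gg-gg-gg-gg-gg-gg-gg-gg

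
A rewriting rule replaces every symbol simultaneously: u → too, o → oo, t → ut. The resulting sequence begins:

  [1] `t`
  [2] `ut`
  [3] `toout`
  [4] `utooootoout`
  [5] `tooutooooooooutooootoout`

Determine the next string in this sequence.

Replace each of the 24 characters of tooutooooooooutooootoout in place — ut oo oo too ut oo oo oo oo oo oo oo oo too ut oo oo oo oo ut oo oo too ut — and concatenate.

utooootooutooooooooooooooootooutooooooooutooootoout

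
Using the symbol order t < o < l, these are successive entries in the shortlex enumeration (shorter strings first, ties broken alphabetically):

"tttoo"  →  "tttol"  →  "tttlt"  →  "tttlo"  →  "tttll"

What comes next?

The successor of tttll increments the rightmost position that isn't already l and resets every position after it to t.

ttott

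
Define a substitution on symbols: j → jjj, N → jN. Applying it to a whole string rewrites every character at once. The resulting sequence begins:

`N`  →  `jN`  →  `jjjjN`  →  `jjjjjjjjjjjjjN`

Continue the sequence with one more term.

Replace each of the 14 characters of jjjjjjjjjjjjjN in place — jjj jjj jjj jjj jjj jjj jjj jjj jjj jjj jjj jjj jjj jN — and concatenate.

jjjjjjjjjjjjjjjjjjjjjjjjjjjjjjjjjjjjjjjjN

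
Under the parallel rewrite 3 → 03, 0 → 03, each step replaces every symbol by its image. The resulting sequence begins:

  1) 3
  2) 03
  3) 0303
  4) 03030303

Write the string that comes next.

Rewriting each symbol of 03030303: 0→03, 3→03, 0→03, 3→03, 0→03, 3→03, 0→03, 3→03, which concatenates to 03 03 03 03 03 03 03 03.

0303030303030303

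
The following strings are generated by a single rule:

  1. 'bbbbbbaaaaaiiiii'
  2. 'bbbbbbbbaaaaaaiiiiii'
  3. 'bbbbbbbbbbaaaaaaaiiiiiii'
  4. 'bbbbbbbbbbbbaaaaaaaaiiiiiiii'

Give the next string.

bbbbbbbbbbbbbbaaaaaaaaaiiiiiiiii

The n-th term is 2n b's then n+2 a's then n+2 i's, where the shown terms are n = 3, 4, 5, 6.
For the next term, n = 7, so the run lengths are 14, 9, 9.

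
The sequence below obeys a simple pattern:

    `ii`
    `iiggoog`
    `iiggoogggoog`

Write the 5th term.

iiggoogggoogggoogggoog

Every step adds ggoog to the end: s(k+1) = s(k)·ggoog.
From iiggoogggoog, 2 further steps: iiggoogggoog → iiggoogggoogggoog → (answer).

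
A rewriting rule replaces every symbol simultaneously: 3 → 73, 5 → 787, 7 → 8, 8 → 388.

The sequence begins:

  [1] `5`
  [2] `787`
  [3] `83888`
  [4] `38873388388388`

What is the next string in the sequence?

Rewriting the 14 symbols of 38873388388388 one by one yields 73 388 388 8 73 73 388 388 73 388 388 73 388 388; concatenated:

73388388873733883887338838873388388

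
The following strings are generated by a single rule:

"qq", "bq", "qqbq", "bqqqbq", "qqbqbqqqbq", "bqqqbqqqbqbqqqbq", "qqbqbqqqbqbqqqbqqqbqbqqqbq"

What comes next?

bqqqbqqqbqbqqqbqqqbqbqqqbqbqqqbqqqbqbqqqbq

Each term (from the third on) is the two preceding terms concatenated in order: term 3 = qq·bq = qqbq.
So term 8 is bqqqbqqqbqbqqqbq·qqbqbqqqbqbqqqbqqqbqbqqqbq.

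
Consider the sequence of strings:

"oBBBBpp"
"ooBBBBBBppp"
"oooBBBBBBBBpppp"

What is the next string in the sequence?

ooooBBBBBBBBBBppppp

Reading off run lengths: o runs 1, 2, 3; B runs 4, 6, 8; p runs 2, 3, 4 — each is linear in n, where the shown terms are n = 2, 3, 4.
Setting n = 5 gives 4, 10, 5 characters in each block.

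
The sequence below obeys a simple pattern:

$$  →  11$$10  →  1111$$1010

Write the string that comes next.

s(k+1) = 11·s(k)·10, so each term gains 11 as a prefix and 10 as a suffix.
Applying this once more to 1111$$1010:

111111$$101010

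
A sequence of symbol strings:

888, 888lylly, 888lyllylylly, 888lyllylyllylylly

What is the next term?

888lyllylyllylyllylylly

Each term is the previous one with lylly appended.
So the next term is 888lyllylyllylylly·lylly.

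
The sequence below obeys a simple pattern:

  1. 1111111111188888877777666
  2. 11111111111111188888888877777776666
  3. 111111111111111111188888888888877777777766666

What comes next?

1111111111111111111111188888888888888877777777777666666

The n-th term is 4n+3 1's then 3n 8's then 2n+1 7's then n+1 6's, where the shown terms are n = 2, 3, 4.
Setting n = 5 gives 23, 15, 11, 6 characters in each block.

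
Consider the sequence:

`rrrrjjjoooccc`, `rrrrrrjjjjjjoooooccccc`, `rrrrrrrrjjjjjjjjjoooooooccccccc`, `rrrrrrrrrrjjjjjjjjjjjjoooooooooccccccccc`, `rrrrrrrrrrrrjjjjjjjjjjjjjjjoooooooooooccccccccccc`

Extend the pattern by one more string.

rrrrrrrrrrrrrrjjjjjjjjjjjjjjjjjjoooooooooooooccccccccccccc

The n-th term is 2n+2 r's then 3n j's then 2n+1 o's then 2n+1 c's (n = 1, 2, …).
For the next term, n = 6, so the run lengths are 14, 18, 13, 13.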